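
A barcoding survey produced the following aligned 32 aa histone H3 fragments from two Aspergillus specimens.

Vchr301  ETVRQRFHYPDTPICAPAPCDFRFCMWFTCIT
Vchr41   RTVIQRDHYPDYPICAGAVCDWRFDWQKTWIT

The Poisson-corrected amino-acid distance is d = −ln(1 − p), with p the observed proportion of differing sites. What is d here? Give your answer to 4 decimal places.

0.4700

The sequences differ at positions 1 (E/R), 4 (R/I), 7 (F/D), 12 (T/Y), 17 (P/G), 19 (P/V), 22 (F/W), 25 (C/D), 26 (M/W), 27 (W/Q), 28 (F/K), 30 (C/W).
p = 12/32 = 0.375000.
d = −ln(1 − 0.375000) = −ln(0.625000) = 0.4700.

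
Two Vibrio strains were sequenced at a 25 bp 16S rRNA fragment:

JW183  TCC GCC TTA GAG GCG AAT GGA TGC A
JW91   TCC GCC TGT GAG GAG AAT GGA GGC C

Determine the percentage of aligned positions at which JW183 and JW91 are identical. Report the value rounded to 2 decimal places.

The sequences differ at positions 8 (T/G), 9 (A/T), 14 (C/A), 22 (T/G), 25 (A/C).
20 of the 25 sites match, so the percent identity is 20/25 × 100 = 80.00%.

80.00%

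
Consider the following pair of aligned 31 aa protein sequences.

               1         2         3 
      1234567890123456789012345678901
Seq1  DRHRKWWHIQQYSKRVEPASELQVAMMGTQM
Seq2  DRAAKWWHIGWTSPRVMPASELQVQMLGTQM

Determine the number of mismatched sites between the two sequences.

Differing sites — 3:H/A; 4:R/A; 10:Q/G; 11:Q/W; 12:Y/T; 14:K/P; 17:E/M; 25:A/Q; 27:M/L.
That gives 9 mismatches out of 31 aligned sites, so the Hamming distance is 9.

9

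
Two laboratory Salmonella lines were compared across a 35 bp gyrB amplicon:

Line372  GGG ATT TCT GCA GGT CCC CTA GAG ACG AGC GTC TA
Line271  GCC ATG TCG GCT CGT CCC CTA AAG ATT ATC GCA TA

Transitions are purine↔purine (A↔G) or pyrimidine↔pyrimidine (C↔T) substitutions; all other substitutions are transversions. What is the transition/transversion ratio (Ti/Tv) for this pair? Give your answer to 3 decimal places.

0.333

The sequences differ at positions 2 (G/C, transversion), 3 (G/C, transversion), 6 (T/G, transversion), 9 (T/G, transversion), 12 (A/T, transversion), 13 (G/C, transversion), 22 (G/A, transition), 26 (C/T, transition), 27 (G/T, transversion), 29 (G/T, transversion), 32 (T/C, transition), 33 (C/A, transversion).
Of the 12 differences, 3 transitions and 9 transversions, so Ti/Tv = 3/9 = 0.333.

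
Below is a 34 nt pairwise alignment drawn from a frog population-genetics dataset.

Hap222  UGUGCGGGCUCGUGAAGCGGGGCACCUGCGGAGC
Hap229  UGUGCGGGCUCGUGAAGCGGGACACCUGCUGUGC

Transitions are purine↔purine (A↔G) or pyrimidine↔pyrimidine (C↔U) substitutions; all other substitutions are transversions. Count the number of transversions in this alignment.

The sequences differ at positions 22 (G/A, transition), 30 (G/U, transversion), 32 (A/U, transversion).
Of the 3 differences, 1 transition and 2 transversions, so the answer is 2.

2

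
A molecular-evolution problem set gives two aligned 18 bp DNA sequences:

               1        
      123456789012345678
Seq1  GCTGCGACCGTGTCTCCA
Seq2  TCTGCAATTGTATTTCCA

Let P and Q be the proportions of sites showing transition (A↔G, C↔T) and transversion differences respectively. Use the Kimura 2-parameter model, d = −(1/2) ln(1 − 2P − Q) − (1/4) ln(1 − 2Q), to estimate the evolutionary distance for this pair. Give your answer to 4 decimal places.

0.5017

Differing sites — 1:G/T (Tv); 6:G/A (Ti); 8:C/T (Ti); 9:C/T (Ti); 12:G/A (Ti); 14:C/T (Ti).
Of the 6 differences, 5 transitions and 1 transversion over 18 sites: P = 5/18 = 0.277778, Q = 1/18 = 0.055556.
d = −0.5·ln(0.388888) − 0.25·ln(0.888888) = −0.5·(-0.944464) − 0.25·(-0.117784) = 0.5017.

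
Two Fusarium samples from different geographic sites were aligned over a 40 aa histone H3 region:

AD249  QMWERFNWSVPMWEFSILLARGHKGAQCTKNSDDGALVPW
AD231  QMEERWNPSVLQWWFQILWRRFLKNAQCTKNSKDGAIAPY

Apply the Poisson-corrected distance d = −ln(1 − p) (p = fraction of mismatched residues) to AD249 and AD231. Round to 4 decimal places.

The sequences differ at positions 3 (W/E), 6 (F/W), 8 (W/P), 11 (P/L), 12 (M/Q), 14 (E/W), 16 (S/Q), 19 (L/W), 20 (A/R), 22 (G/F), 23 (H/L), 25 (G/N), 33 (D/K), 37 (L/I), 38 (V/A), 40 (W/Y).
p = 16/40 = 0.400000.
d = −ln(1 − 0.400000) = −ln(0.600000) = 0.5108.

0.5108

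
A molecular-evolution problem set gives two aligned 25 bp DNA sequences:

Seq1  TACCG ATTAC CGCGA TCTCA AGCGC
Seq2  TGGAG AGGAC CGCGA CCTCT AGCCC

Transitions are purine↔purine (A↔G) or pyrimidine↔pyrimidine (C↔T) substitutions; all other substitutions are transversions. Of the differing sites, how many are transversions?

6

Differing sites — 2:A/G (Ti); 3:C/G (Tv); 4:C/A (Tv); 7:T/G (Tv); 8:T/G (Tv); 16:T/C (Ti); 20:A/T (Tv); 24:G/C (Tv).
Of the 8 differences, 2 transitions and 6 transversions, so the answer is 6.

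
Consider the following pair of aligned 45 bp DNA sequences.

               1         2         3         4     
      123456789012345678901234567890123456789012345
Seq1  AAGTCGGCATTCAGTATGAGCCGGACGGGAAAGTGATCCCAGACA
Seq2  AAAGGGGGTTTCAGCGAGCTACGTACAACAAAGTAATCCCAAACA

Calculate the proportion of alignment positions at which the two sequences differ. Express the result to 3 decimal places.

0.378

Differing sites — 3:G/A; 4:T/G; 5:C/G; 8:C/G; 9:A/T; 15:T/C; 16:A/G; 17:T/A; 19:A/C; 20:G/T; 21:C/A; 24:G/T; 27:G/A; 28:G/A; 29:G/C; 35:G/A; 42:G/A.
There are 17 differences over 45 sites, so p = 17/45 = 0.378.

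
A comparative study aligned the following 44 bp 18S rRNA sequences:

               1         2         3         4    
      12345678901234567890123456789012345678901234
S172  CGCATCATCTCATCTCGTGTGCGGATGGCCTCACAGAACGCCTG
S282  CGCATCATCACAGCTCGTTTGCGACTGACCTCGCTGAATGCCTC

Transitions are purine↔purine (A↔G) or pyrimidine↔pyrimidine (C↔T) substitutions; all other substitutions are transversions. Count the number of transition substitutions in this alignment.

The sequences differ at positions 10 (T/A, transversion), 13 (T/G, transversion), 19 (G/T, transversion), 24 (G/A, transition), 25 (A/C, transversion), 28 (G/A, transition), 33 (A/G, transition), 35 (A/T, transversion), 39 (C/T, transition), 44 (G/C, transversion).
Of the 10 differences, 4 transitions and 6 transversions, so the answer is 4.

4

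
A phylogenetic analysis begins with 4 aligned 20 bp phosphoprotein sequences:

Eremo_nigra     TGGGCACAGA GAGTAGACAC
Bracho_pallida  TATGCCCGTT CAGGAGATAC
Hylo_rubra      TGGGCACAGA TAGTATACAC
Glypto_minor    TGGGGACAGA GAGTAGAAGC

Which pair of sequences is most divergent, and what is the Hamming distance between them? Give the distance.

Pairwise Hamming distances:
  Eremo_nigra vs Bracho_pallida: 9
  Eremo_nigra vs Hylo_rubra: 2
  Eremo_nigra vs Glypto_minor: 3
  Bracho_pallida vs Hylo_rubra: 10
  Bracho_pallida vs Glypto_minor: 11
  Hylo_rubra vs Glypto_minor: 5
The largest is 11, between Bracho_pallida and Glypto_minor.

11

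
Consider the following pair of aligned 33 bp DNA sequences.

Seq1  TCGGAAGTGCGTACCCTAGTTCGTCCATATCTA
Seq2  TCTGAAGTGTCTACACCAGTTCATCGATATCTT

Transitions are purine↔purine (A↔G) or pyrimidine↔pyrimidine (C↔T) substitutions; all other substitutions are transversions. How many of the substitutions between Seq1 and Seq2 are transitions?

3

Mismatches occur at site 3 (G→T, transversion), site 10 (C→T, transition), site 11 (G→C, transversion), site 15 (C→A, transversion), site 17 (T→C, transition), site 23 (G→A, transition), site 26 (C→G, transversion), site 33 (A→T, transversion).
Of the 8 differences, 3 transitions and 5 transversions, so the answer is 3.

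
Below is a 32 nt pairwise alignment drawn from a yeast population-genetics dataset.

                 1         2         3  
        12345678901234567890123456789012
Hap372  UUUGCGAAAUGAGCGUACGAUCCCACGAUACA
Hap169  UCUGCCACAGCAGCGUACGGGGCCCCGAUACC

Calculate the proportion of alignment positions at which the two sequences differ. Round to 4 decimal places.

The sequences differ at positions 2 (U/C), 6 (G/C), 8 (A/C), 10 (U/G), 11 (G/C), 20 (A/G), 21 (U/G), 22 (C/G), 25 (A/C), 32 (A/C).
There are 10 differences over 32 sites, so p = 10/32 = 0.3125.

0.3125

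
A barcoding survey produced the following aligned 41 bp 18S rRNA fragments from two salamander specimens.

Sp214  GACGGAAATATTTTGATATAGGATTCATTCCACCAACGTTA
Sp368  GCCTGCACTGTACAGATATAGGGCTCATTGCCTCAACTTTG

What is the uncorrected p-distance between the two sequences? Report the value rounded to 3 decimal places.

Mismatches occur at site 2 (A/C), site 4 (G/T), site 6 (A/C), site 8 (A/C), site 10 (A/G), site 12 (T/A), site 13 (T/C), site 14 (T/A), site 23 (A/G), site 24 (T/C), site 30 (C/G), site 32 (A/C), site 33 (C/T), site 38 (G/T), site 41 (A/G).
There are 15 differences over 41 sites, so p = 15/41 = 0.366.

0.366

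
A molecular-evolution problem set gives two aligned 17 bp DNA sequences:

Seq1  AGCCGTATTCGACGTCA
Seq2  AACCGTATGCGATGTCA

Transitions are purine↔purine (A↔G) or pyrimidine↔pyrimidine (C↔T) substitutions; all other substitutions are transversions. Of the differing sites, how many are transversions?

1

The sequences differ at positions 2 (G/A, transition), 9 (T/G, transversion), 13 (C/T, transition).
Of the 3 differences, 2 transitions and 1 transversion, so the answer is 1.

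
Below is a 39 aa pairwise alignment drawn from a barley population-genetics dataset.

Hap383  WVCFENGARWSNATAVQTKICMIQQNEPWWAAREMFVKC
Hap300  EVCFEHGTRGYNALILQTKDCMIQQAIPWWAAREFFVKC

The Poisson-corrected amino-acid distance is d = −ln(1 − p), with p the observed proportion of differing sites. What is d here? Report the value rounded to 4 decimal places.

0.3677

Mismatches occur at site 1 (W↔E), site 6 (N↔H), site 8 (A↔T), site 10 (W↔G), site 11 (S↔Y), site 14 (T↔L), site 15 (A↔I), site 16 (V↔L), site 20 (I↔D), site 26 (N↔A), site 27 (E↔I), site 35 (M↔F).
p = 12/39 = 0.307692.
d = −ln(1 − 0.307692) = −ln(0.692308) = 0.3677.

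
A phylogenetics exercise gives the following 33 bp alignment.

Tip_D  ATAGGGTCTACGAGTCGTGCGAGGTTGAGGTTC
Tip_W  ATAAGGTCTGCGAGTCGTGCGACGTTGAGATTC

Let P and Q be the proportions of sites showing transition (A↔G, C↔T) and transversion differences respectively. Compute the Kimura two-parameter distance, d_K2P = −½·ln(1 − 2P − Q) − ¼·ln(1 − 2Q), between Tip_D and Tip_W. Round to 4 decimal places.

0.1348

Mismatches occur at site 4 (G/A, transition), site 10 (A/G, transition), site 23 (G/C, transversion), site 30 (G/A, transition).
Of the 4 differences, 3 transitions and 1 transversion over 33 sites: P = 3/33 = 0.090909, Q = 1/33 = 0.030303.
d = −0.5·ln(0.787879) − 0.25·ln(0.939394) = −0.5·(-0.238411) − 0.25·(-0.062520) = 0.1348.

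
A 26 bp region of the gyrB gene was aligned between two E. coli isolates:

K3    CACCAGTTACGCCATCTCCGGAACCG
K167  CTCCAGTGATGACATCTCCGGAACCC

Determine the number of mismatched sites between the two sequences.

5

Mismatches occur at site 2 (A→T), site 8 (T→G), site 10 (C→T), site 12 (C→A), site 26 (G→C).
That gives 5 mismatches out of 26 aligned sites, so the Hamming distance is 5.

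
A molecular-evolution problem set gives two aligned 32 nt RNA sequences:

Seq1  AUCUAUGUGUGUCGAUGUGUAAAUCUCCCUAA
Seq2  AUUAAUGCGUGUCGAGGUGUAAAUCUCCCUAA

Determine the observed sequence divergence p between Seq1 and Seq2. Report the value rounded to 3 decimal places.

The sequences differ at positions 3 (C/U), 4 (U/A), 8 (U/C), 16 (U/G).
There are 4 differences over 32 sites, so p = 4/32 = 0.125.

0.125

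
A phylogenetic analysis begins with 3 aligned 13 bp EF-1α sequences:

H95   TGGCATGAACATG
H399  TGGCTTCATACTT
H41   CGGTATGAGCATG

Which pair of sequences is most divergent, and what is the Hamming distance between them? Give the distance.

Pairwise Hamming distances:
  H95 vs H399: 6
  H95 vs H41: 3
  H399 vs H41: 8
The largest is 8, between H399 and H41.

8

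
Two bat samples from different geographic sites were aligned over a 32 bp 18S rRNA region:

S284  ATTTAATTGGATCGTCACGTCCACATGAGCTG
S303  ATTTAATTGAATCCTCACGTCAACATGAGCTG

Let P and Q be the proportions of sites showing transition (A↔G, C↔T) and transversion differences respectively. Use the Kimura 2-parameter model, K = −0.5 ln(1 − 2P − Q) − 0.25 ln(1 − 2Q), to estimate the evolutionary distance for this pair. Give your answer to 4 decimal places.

Mismatches occur at site 10 (G/A, transition), site 14 (G/C, transversion), site 22 (C/A, transversion).
Of the 3 differences, 1 transition and 2 transversions over 32 sites: P = 1/32 = 0.031250, Q = 2/32 = 0.062500.
d = −0.5·ln(0.875000) − 0.25·ln(0.875000) = −0.5·(-0.133531) − 0.25·(-0.133531) = 0.1001.

0.1001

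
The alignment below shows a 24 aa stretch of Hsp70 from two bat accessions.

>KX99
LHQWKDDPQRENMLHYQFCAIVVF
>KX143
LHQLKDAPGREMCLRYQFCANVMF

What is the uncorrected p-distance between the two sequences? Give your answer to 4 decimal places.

The sequences differ at positions 4 (W/L), 7 (D/A), 9 (Q/G), 12 (N/M), 13 (M/C), 15 (H/R), 21 (I/N), 23 (V/M).
There are 8 differences over 24 sites, so p = 8/24 = 0.3333.

0.3333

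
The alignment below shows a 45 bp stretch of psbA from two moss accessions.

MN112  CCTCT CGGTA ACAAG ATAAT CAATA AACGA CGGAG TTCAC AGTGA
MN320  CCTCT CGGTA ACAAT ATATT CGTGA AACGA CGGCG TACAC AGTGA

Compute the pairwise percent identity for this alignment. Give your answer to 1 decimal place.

Differing sites — 15:G/T; 19:A/T; 22:A/G; 23:A/T; 24:T/G; 34:A/C; 37:T/A.
38 of the 45 sites match, so the percent identity is 38/45 × 100 = 84.4%.

84.4%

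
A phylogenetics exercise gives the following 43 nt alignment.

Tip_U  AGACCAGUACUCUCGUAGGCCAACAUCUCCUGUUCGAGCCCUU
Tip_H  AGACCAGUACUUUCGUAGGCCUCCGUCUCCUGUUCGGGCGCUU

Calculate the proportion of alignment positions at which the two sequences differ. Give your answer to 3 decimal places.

0.140

Mismatches occur at site 12 (C→U), site 22 (A→U), site 23 (A→C), site 25 (A→G), site 37 (A→G), site 40 (C→G).
There are 6 differences over 43 sites, so p = 6/43 = 0.140.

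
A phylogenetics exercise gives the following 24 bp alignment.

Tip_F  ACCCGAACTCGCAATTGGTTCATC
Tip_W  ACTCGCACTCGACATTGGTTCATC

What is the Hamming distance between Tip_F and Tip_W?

4

The sequences differ at positions 3 (C/T), 6 (A/C), 12 (C/A), 13 (A/C).
That gives 4 mismatches out of 24 aligned sites, so the Hamming distance is 4.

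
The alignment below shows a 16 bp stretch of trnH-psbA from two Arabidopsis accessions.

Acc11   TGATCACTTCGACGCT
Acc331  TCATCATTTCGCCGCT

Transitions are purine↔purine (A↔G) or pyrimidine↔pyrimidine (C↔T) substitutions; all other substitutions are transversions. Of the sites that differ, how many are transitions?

1

Mismatches occur at site 2 (G/C, transversion), site 7 (C/T, transition), site 12 (A/C, transversion).
Of the 3 differences, 1 transition and 2 transversions, so the answer is 1.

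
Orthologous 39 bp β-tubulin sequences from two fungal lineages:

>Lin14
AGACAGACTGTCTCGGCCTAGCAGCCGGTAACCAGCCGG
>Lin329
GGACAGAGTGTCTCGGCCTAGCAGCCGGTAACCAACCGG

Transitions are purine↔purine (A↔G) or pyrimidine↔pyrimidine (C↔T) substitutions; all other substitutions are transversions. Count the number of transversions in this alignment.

1

Differing sites — 1:A/G (Ti); 8:C/G (Tv); 35:G/A (Ti).
Of the 3 differences, 2 transitions and 1 transversion, so the answer is 1.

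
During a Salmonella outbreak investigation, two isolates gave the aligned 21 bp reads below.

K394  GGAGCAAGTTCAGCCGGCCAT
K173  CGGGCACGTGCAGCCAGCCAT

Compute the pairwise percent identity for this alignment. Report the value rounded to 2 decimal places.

76.19%

The sequences differ at positions 1 (G/C), 3 (A/G), 7 (A/C), 10 (T/G), 16 (G/A).
16 of the 21 sites match, so the percent identity is 16/21 × 100 = 76.19%.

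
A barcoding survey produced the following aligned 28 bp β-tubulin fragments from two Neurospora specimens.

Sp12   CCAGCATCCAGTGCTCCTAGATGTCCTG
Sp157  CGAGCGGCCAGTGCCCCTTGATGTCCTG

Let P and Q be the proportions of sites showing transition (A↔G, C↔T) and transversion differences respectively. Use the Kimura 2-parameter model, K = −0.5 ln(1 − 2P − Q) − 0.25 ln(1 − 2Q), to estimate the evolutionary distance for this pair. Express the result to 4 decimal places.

0.2041

Mismatches occur at site 2 (C↔G, transversion), site 6 (A↔G, transition), site 7 (T↔G, transversion), site 15 (T↔C, transition), site 19 (A↔T, transversion).
Of the 5 differences, 2 transitions and 3 transversions over 28 sites: P = 2/28 = 0.071429, Q = 3/28 = 0.107143.
d = −0.5·ln(0.749999) − 0.25·ln(0.785714) = −0.5·(-0.287683) − 0.25·(-0.241162) = 0.2041.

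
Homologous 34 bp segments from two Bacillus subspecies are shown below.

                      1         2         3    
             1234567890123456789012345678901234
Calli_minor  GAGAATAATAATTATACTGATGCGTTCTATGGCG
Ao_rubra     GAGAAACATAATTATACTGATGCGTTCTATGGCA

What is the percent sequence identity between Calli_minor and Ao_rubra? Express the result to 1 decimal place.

91.2%

The sequences differ at positions 6 (T/A), 7 (A/C), 34 (G/A).
31 of the 34 sites match, so the percent identity is 31/34 × 100 = 91.2%.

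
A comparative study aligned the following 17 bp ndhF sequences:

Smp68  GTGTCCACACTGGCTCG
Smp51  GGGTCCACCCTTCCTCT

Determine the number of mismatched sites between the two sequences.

5

Mismatches occur at site 2 (T/G), site 9 (A/C), site 12 (G/T), site 13 (G/C), site 17 (G/T).
That gives 5 mismatches out of 17 aligned sites, so the Hamming distance is 5.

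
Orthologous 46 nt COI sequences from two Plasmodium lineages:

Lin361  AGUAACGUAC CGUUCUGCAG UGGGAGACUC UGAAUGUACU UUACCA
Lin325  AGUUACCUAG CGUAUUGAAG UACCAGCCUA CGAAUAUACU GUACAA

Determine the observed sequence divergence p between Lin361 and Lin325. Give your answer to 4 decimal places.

0.3261

Differing sites — 4:A/U; 7:G/C; 10:C/G; 14:U/A; 15:C/U; 18:C/A; 22:G/A; 23:G/C; 24:G/C; 27:A/C; 30:C/A; 31:U/C; 36:G/A; 41:U/G; 45:C/A.
There are 15 differences over 46 sites, so p = 15/46 = 0.3261.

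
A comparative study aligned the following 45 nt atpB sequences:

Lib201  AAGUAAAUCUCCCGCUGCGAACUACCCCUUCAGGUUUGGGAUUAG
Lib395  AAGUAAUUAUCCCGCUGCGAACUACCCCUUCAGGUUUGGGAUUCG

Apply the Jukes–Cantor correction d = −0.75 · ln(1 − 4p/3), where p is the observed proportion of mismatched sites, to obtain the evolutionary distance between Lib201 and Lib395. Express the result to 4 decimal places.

0.0698

The sequences differ at positions 7 (A/U), 9 (C/A), 44 (A/C).
p = 3/45 = 0.066667.
d = −0.75 · ln(1 − (4/3)·0.066667) = −0.75 · ln(0.911111) = −0.75 · (-0.093091) = 0.0698.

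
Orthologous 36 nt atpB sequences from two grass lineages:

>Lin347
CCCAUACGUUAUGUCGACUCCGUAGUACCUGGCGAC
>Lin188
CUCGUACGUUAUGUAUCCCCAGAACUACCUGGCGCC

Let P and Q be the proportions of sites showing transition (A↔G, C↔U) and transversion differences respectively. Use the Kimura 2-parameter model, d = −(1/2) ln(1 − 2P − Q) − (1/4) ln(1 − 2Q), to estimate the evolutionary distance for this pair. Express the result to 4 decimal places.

The sequences differ at positions 2 (C/U, transition), 4 (A/G, transition), 15 (C/A, transversion), 16 (G/U, transversion), 17 (A/C, transversion), 19 (U/C, transition), 21 (C/A, transversion), 23 (U/A, transversion), 25 (G/C, transversion), 35 (A/C, transversion).
Of the 10 differences, 3 transitions and 7 transversions over 36 sites: P = 3/36 = 0.083333, Q = 7/36 = 0.194444.
d = −0.5·ln(0.638890) − 0.25·ln(0.611112) = −0.5·(-0.448023) − 0.25·(-0.492475) = 0.3471.

0.3471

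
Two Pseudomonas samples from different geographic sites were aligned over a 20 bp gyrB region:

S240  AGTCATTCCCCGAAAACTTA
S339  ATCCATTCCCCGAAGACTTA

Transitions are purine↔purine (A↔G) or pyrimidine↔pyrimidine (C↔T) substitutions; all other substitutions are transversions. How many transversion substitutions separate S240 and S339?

1

Mismatches occur at site 2 (G/T, transversion), site 3 (T/C, transition), site 15 (A/G, transition).
Of the 3 differences, 2 transitions and 1 transversion, so the answer is 1.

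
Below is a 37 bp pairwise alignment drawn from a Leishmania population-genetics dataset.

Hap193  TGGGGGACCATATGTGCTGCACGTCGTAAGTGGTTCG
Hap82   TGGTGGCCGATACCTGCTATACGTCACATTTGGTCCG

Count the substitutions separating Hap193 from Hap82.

Differing sites — 4:G/T; 7:A/C; 9:C/G; 13:T/C; 14:G/C; 19:G/A; 20:C/T; 26:G/A; 27:T/C; 29:A/T; 30:G/T; 35:T/C.
That gives 12 mismatches out of 37 aligned sites, so the Hamming distance is 12.

12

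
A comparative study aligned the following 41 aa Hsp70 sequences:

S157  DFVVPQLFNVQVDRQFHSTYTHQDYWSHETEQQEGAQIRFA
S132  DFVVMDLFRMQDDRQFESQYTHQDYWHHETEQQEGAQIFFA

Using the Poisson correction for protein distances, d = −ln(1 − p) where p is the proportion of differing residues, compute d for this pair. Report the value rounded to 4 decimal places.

0.2478

Differing sites — 5:P/M; 6:Q/D; 9:N/R; 10:V/M; 12:V/D; 17:H/E; 19:T/Q; 27:S/H; 39:R/F.
p = 9/41 = 0.219512.
d = −ln(1 − 0.219512) = −ln(0.780488) = 0.2478.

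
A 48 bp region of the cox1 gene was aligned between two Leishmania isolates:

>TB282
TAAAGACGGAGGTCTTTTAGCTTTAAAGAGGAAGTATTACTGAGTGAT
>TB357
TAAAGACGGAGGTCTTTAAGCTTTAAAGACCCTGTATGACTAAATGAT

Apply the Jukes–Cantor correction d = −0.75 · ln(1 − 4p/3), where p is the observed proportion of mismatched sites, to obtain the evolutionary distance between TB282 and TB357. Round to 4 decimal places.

Differing sites — 18:T/A; 30:G/C; 31:G/C; 32:A/C; 33:A/T; 38:T/G; 42:G/A; 44:G/A.
p = 8/48 = 0.166667.
d = −0.75 · ln(1 − (4/3)·0.166667) = −0.75 · ln(0.777777) = −0.75 · (-0.251315) = 0.1885.

0.1885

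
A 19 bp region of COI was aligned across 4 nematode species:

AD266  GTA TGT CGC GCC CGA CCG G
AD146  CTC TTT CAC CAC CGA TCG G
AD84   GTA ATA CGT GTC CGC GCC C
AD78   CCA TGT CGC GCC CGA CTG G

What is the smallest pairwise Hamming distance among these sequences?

Pairwise Hamming distances:
  AD266 vs AD146: 7
  AD266 vs AD84: 9
  AD266 vs AD78: 3
  AD146 vs AD84: 12
  AD146 vs AD78: 8
  AD84 vs AD78: 12
The smallest is 3, between AD266 and AD78.

3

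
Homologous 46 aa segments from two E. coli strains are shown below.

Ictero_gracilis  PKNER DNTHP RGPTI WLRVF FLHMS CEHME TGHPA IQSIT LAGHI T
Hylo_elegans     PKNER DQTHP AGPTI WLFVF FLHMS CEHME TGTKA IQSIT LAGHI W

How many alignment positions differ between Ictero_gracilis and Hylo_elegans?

Differing sites — 7:N/Q; 11:R/A; 18:R/F; 33:H/T; 34:P/K; 46:T/W.
That gives 6 mismatches out of 46 aligned sites, so the Hamming distance is 6.

6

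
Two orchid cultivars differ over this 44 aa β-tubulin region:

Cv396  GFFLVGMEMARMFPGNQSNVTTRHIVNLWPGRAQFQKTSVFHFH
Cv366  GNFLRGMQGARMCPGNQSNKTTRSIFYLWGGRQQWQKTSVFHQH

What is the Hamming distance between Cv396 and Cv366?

Differing sites — 2:F/N; 5:V/R; 8:E/Q; 9:M/G; 13:F/C; 20:V/K; 24:H/S; 26:V/F; 27:N/Y; 30:P/G; 33:A/Q; 35:F/W; 43:F/Q.
That gives 13 mismatches out of 44 aligned sites, so the Hamming distance is 13.

13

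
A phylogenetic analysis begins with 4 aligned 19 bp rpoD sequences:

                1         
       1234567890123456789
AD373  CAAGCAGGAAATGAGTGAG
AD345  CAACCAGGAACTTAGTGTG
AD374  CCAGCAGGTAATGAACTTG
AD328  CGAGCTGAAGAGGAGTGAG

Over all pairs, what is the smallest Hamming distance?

4

Pairwise Hamming distances:
  AD373 vs AD345: 4
  AD373 vs AD374: 6
  AD373 vs AD328: 5
  AD345 vs AD374: 8
  AD345 vs AD328: 9
  AD374 vs AD328: 10
The smallest is 4, between AD373 and AD345.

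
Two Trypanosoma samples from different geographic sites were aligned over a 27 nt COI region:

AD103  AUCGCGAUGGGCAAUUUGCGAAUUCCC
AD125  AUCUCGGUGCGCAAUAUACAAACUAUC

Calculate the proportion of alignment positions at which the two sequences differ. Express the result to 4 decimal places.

0.3333

Mismatches occur at site 4 (G→U), site 7 (A→G), site 10 (G→C), site 16 (U→A), site 18 (G→A), site 20 (G→A), site 23 (U→C), site 25 (C→A), site 26 (C→U).
There are 9 differences over 27 sites, so p = 9/27 = 0.3333.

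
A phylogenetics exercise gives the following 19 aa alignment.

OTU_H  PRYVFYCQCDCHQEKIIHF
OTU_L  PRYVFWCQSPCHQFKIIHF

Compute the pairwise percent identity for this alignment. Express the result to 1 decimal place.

78.9%

Differing sites — 6:Y/W; 9:C/S; 10:D/P; 14:E/F.
15 of the 19 sites match, so the percent identity is 15/19 × 100 = 78.9%.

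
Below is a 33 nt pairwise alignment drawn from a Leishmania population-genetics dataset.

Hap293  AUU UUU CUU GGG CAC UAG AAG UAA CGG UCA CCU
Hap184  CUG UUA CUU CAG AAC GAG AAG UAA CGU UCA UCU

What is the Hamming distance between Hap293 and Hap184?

9

Mismatches occur at site 1 (A→C), site 3 (U→G), site 6 (U→A), site 10 (G→C), site 11 (G→A), site 13 (C→A), site 16 (U→G), site 27 (G→U), site 31 (C→U).
That gives 9 mismatches out of 33 aligned sites, so the Hamming distance is 9.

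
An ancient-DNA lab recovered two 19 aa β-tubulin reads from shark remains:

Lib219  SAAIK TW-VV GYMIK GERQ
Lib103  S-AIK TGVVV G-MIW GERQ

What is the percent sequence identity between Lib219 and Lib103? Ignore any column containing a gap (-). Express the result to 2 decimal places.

Excluding the 3 gap columns leaves 16 comparable sites.
The sequences differ at positions 7 (W/G), 15 (K/W).
14 of the 16 comparable sites match, so the percent identity is 14/16 × 100 = 87.50%.

87.50%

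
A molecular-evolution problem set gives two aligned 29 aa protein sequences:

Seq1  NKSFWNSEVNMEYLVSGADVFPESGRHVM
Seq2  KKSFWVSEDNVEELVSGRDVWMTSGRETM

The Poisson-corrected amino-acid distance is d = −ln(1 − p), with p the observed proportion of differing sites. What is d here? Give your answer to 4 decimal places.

Mismatches occur at site 1 (N/K), site 6 (N/V), site 9 (V/D), site 11 (M/V), site 13 (Y/E), site 18 (A/R), site 21 (F/W), site 22 (P/M), site 23 (E/T), site 27 (H/E), site 28 (V/T).
p = 11/29 = 0.379310.
d = −ln(1 − 0.379310) = −ln(0.620690) = 0.4769.

0.4769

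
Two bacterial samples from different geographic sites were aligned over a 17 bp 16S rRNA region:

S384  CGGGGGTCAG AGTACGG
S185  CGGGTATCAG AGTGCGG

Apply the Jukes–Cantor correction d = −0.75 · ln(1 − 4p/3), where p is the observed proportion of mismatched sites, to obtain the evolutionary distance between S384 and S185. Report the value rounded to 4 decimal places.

0.2012

The sequences differ at positions 5 (G/T), 6 (G/A), 14 (A/G).
p = 3/17 = 0.176471.
d = −0.75 · ln(1 − (4/3)·0.176471) = −0.75 · ln(0.764705) = −0.75 · (-0.268265) = 0.2012.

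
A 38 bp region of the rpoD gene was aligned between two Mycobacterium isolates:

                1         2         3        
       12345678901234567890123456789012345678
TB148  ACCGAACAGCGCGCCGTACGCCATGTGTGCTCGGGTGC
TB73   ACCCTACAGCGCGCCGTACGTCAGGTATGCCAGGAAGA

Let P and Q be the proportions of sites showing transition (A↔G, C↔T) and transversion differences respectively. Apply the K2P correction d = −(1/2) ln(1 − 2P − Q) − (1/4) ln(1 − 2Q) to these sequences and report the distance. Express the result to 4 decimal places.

Mismatches occur at site 4 (G/C, transversion), site 5 (A/T, transversion), site 21 (C/T, transition), site 24 (T/G, transversion), site 27 (G/A, transition), site 31 (T/C, transition), site 32 (C/A, transversion), site 35 (G/A, transition), site 36 (T/A, transversion), site 38 (C/A, transversion).
Of the 10 differences, 4 transitions and 6 transversions over 38 sites: P = 4/38 = 0.105263, Q = 6/38 = 0.157895.
d = −0.5·ln(0.631579) − 0.25·ln(0.684210) = −0.5·(-0.459532) − 0.25·(-0.379490) = 0.3246.

0.3246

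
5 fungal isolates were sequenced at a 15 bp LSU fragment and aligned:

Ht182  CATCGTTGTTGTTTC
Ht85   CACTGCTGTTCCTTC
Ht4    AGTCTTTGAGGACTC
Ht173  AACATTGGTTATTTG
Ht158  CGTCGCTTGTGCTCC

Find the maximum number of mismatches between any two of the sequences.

Pairwise Hamming distances:
  Ht182 vs Ht85: 5
  Ht182 vs Ht4: 7
  Ht182 vs Ht173: 7
  Ht182 vs Ht158: 6
  Ht85 vs Ht4: 11
  Ht85 vs Ht173: 8
  Ht85 vs Ht158: 7
  Ht4 vs Ht173: 10
  Ht4 vs Ht158: 9
  Ht173 vs Ht158: 13
The largest is 13, between Ht173 and Ht158.

13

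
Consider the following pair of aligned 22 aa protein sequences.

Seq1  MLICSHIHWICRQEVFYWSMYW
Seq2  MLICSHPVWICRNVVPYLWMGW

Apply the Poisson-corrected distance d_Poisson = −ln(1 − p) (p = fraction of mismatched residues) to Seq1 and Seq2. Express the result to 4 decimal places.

Mismatches occur at site 7 (I→P), site 8 (H→V), site 13 (Q→N), site 14 (E→V), site 16 (F→P), site 18 (W→L), site 19 (S→W), site 21 (Y→G).
p = 8/22 = 0.363636.
d = −ln(1 − 0.363636) = −ln(0.636364) = 0.4520.

0.4520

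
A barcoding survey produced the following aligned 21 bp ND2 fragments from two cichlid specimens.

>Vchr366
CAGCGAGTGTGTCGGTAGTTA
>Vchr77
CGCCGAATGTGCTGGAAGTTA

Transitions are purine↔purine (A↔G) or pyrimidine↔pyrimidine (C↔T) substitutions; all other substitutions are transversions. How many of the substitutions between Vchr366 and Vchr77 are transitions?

The sequences differ at positions 2 (A/G, transition), 3 (G/C, transversion), 7 (G/A, transition), 12 (T/C, transition), 13 (C/T, transition), 16 (T/A, transversion).
Of the 6 differences, 4 transitions and 2 transversions, so the answer is 4.

4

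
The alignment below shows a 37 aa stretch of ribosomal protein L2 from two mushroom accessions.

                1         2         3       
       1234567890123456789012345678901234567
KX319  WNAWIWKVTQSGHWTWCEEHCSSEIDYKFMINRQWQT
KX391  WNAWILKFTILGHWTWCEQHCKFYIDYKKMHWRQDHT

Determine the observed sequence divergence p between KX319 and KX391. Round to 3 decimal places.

Mismatches occur at site 6 (W/L), site 8 (V/F), site 10 (Q/I), site 11 (S/L), site 19 (E/Q), site 22 (S/K), site 23 (S/F), site 24 (E/Y), site 29 (F/K), site 31 (I/H), site 32 (N/W), site 35 (W/D), site 36 (Q/H).
There are 13 differences over 37 sites, so p = 13/37 = 0.351.

0.351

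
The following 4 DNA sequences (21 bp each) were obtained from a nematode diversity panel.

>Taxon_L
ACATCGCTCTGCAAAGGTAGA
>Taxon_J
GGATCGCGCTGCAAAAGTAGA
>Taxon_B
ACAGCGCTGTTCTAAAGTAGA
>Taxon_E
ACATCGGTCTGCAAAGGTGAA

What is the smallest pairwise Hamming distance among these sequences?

Pairwise Hamming distances:
  Taxon_L vs Taxon_J: 4
  Taxon_L vs Taxon_B: 5
  Taxon_L vs Taxon_E: 3
  Taxon_J vs Taxon_B: 7
  Taxon_J vs Taxon_E: 7
  Taxon_B vs Taxon_E: 8
The smallest is 3, between Taxon_L and Taxon_E.

3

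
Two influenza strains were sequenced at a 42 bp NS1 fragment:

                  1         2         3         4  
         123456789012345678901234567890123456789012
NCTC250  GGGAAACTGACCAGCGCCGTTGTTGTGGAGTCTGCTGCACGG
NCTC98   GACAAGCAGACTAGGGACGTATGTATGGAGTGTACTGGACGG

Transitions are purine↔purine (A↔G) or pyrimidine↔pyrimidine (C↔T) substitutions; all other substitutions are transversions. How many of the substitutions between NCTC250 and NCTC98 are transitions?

5

Differing sites — 2:G/A (Ti); 3:G/C (Tv); 6:A/G (Ti); 8:T/A (Tv); 12:C/T (Ti); 15:C/G (Tv); 17:C/A (Tv); 21:T/A (Tv); 22:G/T (Tv); 23:T/G (Tv); 25:G/A (Ti); 32:C/G (Tv); 34:G/A (Ti); 38:C/G (Tv).
Of the 14 differences, 5 transitions and 9 transversions, so the answer is 5.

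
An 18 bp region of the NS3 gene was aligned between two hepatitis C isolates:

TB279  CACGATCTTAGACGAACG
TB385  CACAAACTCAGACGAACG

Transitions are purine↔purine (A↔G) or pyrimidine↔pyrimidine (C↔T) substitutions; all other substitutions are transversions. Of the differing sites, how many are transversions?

Mismatches occur at site 4 (G→A, transition), site 6 (T→A, transversion), site 9 (T→C, transition).
Of the 3 differences, 2 transitions and 1 transversion, so the answer is 1.

1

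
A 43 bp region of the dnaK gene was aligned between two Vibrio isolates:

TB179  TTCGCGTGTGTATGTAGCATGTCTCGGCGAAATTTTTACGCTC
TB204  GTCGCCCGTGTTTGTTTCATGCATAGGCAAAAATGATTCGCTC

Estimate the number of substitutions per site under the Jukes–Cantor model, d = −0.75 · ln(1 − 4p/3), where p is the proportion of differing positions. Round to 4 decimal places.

0.4270

Mismatches occur at site 1 (T/G), site 6 (G/C), site 7 (T/C), site 12 (A/T), site 16 (A/T), site 17 (G/T), site 22 (T/C), site 23 (C/A), site 25 (C/A), site 29 (G/A), site 33 (T/A), site 35 (T/G), site 36 (T/A), site 38 (A/T).
p = 14/43 = 0.325581.
d = −0.75 · ln(1 − (4/3)·0.325581) = −0.75 · ln(0.565892) = −0.75 · (-0.569352) = 0.4270.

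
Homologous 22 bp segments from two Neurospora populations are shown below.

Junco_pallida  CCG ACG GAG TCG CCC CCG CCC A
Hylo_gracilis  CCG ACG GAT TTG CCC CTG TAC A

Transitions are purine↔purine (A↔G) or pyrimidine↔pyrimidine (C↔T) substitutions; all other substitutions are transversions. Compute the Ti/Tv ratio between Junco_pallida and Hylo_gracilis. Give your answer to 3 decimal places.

1.500

The sequences differ at positions 9 (G/T, transversion), 11 (C/T, transition), 17 (C/T, transition), 19 (C/T, transition), 20 (C/A, transversion).
Of the 5 differences, 3 transitions and 2 transversions, so Ti/Tv = 3/2 = 1.500.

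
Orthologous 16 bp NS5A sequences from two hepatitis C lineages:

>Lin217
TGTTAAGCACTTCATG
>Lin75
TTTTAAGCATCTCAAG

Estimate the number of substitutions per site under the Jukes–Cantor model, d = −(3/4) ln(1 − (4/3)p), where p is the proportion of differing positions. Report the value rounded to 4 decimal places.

Differing sites — 2:G/T; 10:C/T; 11:T/C; 15:T/A.
p = 4/16 = 0.250000.
d = −0.75 · ln(1 − (4/3)·0.250000) = −0.75 · ln(0.666667) = −0.75 · (-0.405465) = 0.3041.

0.3041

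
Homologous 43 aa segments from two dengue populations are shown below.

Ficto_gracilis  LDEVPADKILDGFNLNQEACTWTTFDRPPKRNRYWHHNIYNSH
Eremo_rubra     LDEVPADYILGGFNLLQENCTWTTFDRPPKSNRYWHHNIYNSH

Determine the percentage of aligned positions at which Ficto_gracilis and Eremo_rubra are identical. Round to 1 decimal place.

88.4%

The sequences differ at positions 8 (K/Y), 11 (D/G), 16 (N/L), 19 (A/N), 31 (R/S).
38 of the 43 sites match, so the percent identity is 38/43 × 100 = 88.4%.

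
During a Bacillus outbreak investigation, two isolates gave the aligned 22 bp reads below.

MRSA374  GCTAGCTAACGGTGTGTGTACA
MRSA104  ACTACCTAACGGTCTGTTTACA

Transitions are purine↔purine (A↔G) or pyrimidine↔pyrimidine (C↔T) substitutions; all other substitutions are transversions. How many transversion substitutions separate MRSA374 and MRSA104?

The sequences differ at positions 1 (G/A, transition), 5 (G/C, transversion), 14 (G/C, transversion), 18 (G/T, transversion).
Of the 4 differences, 1 transition and 3 transversions, so the answer is 3.

3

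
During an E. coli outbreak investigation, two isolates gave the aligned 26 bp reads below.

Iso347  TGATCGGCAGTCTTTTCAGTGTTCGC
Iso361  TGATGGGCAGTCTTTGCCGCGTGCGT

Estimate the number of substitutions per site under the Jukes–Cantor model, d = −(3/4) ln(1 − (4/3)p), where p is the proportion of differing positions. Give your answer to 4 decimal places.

0.2758

Differing sites — 5:C/G; 16:T/G; 18:A/C; 20:T/C; 23:T/G; 26:C/T.
p = 6/26 = 0.230769.
d = −0.75 · ln(1 − (4/3)·0.230769) = −0.75 · ln(0.692308) = −0.75 · (-0.367724) = 0.2758.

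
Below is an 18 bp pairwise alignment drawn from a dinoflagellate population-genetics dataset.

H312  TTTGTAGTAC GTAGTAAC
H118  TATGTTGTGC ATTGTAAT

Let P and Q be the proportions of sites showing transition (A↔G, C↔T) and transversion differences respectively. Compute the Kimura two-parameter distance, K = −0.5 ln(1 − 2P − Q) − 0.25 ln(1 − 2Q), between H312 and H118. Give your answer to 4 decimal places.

0.4479

Differing sites — 2:T/A (Tv); 6:A/T (Tv); 9:A/G (Ti); 11:G/A (Ti); 13:A/T (Tv); 18:C/T (Ti).
Of the 6 differences, 3 transitions and 3 transversions over 18 sites: P = 3/18 = 0.166667, Q = 3/18 = 0.166667.
d = −0.5·ln(0.499999) − 0.25·ln(0.666666) = −0.5·(-0.693149) − 0.25·(-0.405466) = 0.4479.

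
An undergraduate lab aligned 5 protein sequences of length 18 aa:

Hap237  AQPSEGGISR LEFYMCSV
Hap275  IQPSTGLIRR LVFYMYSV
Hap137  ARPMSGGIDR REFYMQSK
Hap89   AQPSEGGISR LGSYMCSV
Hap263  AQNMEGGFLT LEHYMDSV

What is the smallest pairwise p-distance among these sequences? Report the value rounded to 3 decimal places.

0.111

Pairwise Hamming distances:
  Hap237 vs Hap275: 6
  Hap237 vs Hap137: 7
  Hap237 vs Hap89: 2
  Hap237 vs Hap263: 7
  Hap275 vs Hap137: 10
  Hap275 vs Hap89: 7
  Hap275 vs Hap263: 11
  Hap137 vs Hap89: 9
  Hap137 vs Hap263: 10
  Hap89 vs Hap263: 8
The smallest is 2 mismatches, between Hap237 and Hap89; p = 2/18 = 0.111.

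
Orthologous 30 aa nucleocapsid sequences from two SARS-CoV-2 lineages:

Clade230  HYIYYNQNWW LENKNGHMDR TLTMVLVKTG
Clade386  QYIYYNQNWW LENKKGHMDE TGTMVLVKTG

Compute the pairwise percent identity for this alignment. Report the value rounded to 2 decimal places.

86.67%

Differing sites — 1:H/Q; 15:N/K; 20:R/E; 22:L/G.
26 of the 30 sites match, so the percent identity is 26/30 × 100 = 86.67%.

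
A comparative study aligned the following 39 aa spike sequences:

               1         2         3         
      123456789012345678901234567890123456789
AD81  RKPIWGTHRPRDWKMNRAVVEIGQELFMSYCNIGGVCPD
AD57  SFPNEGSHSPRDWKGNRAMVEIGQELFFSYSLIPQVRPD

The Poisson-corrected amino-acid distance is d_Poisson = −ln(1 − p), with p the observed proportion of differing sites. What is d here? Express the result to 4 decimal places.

0.4447

Mismatches occur at site 1 (R↔S), site 2 (K↔F), site 4 (I↔N), site 5 (W↔E), site 7 (T↔S), site 9 (R↔S), site 15 (M↔G), site 19 (V↔M), site 28 (M↔F), site 31 (C↔S), site 32 (N↔L), site 34 (G↔P), site 35 (G↔Q), site 37 (C↔R).
p = 14/39 = 0.358974.
d = −ln(1 − 0.358974) = −ln(0.641026) = 0.4447.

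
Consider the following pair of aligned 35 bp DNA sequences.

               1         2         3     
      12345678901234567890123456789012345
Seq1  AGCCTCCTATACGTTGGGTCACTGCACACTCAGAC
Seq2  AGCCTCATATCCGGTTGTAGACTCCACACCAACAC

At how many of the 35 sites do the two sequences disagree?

Differing sites — 7:C/A; 11:A/C; 14:T/G; 16:G/T; 18:G/T; 19:T/A; 20:C/G; 24:G/C; 30:T/C; 31:C/A; 33:G/C.
That gives 11 mismatches out of 35 aligned sites, so the Hamming distance is 11.

11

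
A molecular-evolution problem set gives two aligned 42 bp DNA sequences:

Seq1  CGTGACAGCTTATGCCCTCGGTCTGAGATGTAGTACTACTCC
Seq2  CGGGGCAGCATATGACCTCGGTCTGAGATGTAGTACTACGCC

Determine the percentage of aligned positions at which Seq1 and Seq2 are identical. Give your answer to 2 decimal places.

The sequences differ at positions 3 (T/G), 5 (A/G), 10 (T/A), 15 (C/A), 40 (T/G).
37 of the 42 sites match, so the percent identity is 37/42 × 100 = 88.10%.

88.10%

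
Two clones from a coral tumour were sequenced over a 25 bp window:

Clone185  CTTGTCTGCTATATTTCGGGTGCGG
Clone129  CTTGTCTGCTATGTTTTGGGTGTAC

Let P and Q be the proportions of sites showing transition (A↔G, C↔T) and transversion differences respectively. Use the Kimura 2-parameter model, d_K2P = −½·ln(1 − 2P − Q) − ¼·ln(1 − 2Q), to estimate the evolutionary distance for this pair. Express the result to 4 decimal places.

Mismatches occur at site 13 (A/G, transition), site 17 (C/T, transition), site 23 (C/T, transition), site 24 (G/A, transition), site 25 (G/C, transversion).
Of the 5 differences, 4 transitions and 1 transversion over 25 sites: P = 4/25 = 0.160000, Q = 1/25 = 0.040000.
d = −0.5·ln(0.640000) − 0.25·ln(0.920000) = −0.5·(-0.446287) − 0.25·(-0.083382) = 0.2440.

0.2440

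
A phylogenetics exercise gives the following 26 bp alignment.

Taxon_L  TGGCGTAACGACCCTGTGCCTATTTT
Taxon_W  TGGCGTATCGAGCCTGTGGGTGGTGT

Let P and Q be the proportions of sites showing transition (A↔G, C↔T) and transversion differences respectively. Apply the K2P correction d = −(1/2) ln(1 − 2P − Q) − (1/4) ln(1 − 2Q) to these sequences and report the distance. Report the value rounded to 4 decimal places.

0.3386

Differing sites — 8:A/T (Tv); 12:C/G (Tv); 19:C/G (Tv); 20:C/G (Tv); 22:A/G (Ti); 23:T/G (Tv); 25:T/G (Tv).
Of the 7 differences, 1 transition and 6 transversions over 26 sites: P = 1/26 = 0.038462, Q = 6/26 = 0.230769.
d = −0.5·ln(0.692307) − 0.25·ln(0.538462) = −0.5·(-0.367726) − 0.25·(-0.619038) = 0.3386.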